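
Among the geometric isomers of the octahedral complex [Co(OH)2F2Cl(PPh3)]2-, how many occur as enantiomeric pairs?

The six octahedral sites form three mutually perpendicular trans pairs.
Systematic placement gives 6 geometric isomers: OH cis, F cis (3 arrangements, 2 chiral); OH trans, F cis; OH cis, F trans; OH trans, F trans.
Of these, 2 lack any improper symmetry element and so occur as enantiomeric pairs, giving 6 + 2 = 8 stereoisomers in total.

2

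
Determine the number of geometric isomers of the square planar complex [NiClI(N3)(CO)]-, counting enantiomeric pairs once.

3

Working through the distinct placements yields 3 geometric isomers: (CO/I trans, Cl/N3 trans); (CO/N3 trans, Cl/I trans); (CO/Cl trans, I/N3 trans).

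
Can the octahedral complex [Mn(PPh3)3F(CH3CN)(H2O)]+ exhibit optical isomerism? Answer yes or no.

The six octahedral sites form three mutually perpendicular trans pairs.
There are 4 geometric isomers: PPh3 mer (3 arrangements); PPh3 fac (chiral).
One of these lacks any improper symmetry element and so occurs as an enantiomeric pair, giving 4 + 1 = 5 stereoisomers in total.

yes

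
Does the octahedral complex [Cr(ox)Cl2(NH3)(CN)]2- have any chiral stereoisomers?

Each ox is bidentate and must span two cis positions.
There are 4 geometric isomers: Cl cis (3 arrangements, 2 chiral); Cl trans.
Of these, 2 lack any improper symmetry element and so occur as enantiomeric pairs, giving 4 + 2 = 6 stereoisomers in total.

yes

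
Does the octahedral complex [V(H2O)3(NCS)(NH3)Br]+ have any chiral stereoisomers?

In an octahedral complex each vertex has one trans partner and four cis neighbours.
There are 4 geometric isomers: H2O mer (3 arrangements); H2O fac (chiral).
One of these lacks any improper symmetry element and so occurs as an enantiomeric pair, giving 4 + 1 = 5 stereoisomers in total.

yes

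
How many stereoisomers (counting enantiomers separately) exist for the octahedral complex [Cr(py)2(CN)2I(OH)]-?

8

An octahedron has six vertices in three trans pairs; every non-trans pair is cis.
The distinct arrangements are (6 in all): py trans, CN trans; py cis, CN trans; py trans, CN cis; py cis, CN cis (3 arrangements, 2 chiral).
Of these, 2 lack any improper symmetry element and so occur as enantiomeric pairs, giving 6 + 2 = 8 stereoisomers in total.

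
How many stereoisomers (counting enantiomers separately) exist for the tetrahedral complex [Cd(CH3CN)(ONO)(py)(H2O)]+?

2

All four vertices of a tetrahedron are equivalent and mutually adjacent, so cis/trans isomerism cannot arise.
Only one geometric arrangement is possible; it has no improper symmetry element, so it exists as a pair of enantiomers (2 stereoisomers).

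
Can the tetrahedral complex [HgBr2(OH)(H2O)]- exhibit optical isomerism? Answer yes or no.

In a tetrahedral complex all four positions are equivalent and every pair of ligands is adjacent — there is no cis/trans distinction.
Only one geometric arrangement is possible.

no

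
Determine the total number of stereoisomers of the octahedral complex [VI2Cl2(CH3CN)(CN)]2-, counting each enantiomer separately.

8

An octahedron has six vertices in three trans pairs; every non-trans pair is cis.
Working through the distinct placements yields 6 geometric isomers: I trans, Cl trans; I cis, Cl cis (3 arrangements, 2 chiral); I trans, Cl cis; I cis, Cl trans.
Of these, 2 lack any improper symmetry element and so occur as enantiomeric pairs, giving 6 + 2 = 8 stereoisomers in total.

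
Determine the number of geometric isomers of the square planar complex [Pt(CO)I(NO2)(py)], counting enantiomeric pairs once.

3

The distinct arrangements are (3 in all): (CO/NO2 trans, I/py trans); (CO/py trans, I/NO2 trans); (CO/I trans, NO2/py trans).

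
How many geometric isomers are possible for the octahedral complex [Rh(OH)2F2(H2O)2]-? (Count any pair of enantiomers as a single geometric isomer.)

5

An octahedron has six vertices in three trans pairs; every non-trans pair is cis.
There are 5 geometric isomers: OH trans, F trans, H2O trans; OH cis, F trans, H2O cis; OH trans, F cis, H2O cis; OH cis, F cis, H2O cis (chiral); OH cis, F cis, H2O trans.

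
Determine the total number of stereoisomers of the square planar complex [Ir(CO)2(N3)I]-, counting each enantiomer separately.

2

In a square planar complex each vertex has one trans partner and two cis neighbours.
The distinct arrangements are (2 in all): CO cis; CO trans.
Each arrangement has an internal mirror plane or centre of symmetry, so none is chiral.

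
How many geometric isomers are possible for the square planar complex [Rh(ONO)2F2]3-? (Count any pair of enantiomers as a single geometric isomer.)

2

A square has two trans pairs of vertices; adjacent vertices are cis.
Working through the distinct placements yields 2 geometric isomers: ONO cis; ONO trans.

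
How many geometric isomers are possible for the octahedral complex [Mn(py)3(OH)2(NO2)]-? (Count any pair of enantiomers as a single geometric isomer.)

An octahedron has six vertices in three trans pairs; every non-trans pair is cis.
Systematic placement gives 3 geometric isomers: py mer, OH cis; py mer, OH trans; py fac, OH cis.

3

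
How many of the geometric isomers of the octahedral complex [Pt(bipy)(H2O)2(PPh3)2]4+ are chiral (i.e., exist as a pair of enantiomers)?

1

An octahedron has six vertices in three trans pairs; every non-trans pair is cis.
Each bipy is bidentate and must span two cis positions.
The distinct arrangements are (3 in all): H2O trans, PPh3 cis; H2O cis, PPh3 cis (chiral); H2O cis, PPh3 trans.
One of these lacks any improper symmetry element and so occurs as an enantiomeric pair, giving 3 + 1 = 4 stereoisomers in total.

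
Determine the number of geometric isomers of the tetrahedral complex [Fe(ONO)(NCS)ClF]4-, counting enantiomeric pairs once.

1

All four vertices of a tetrahedron are equivalent and mutually adjacent, so cis/trans isomerism cannot arise.
Only one geometric arrangement is possible; it has no improper symmetry element, so it exists as a pair of enantiomers (2 stereoisomers).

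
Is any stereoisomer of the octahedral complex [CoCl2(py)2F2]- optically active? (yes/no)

An octahedron has six vertices in three trans pairs; every non-trans pair is cis.
Systematic placement gives 5 geometric isomers: Cl trans, py trans, F trans; Cl trans, py cis, F cis; Cl cis, py trans, F cis; Cl cis, py cis, F cis (chiral); Cl cis, py cis, F trans.
One of these lacks any improper symmetry element and so occurs as an enantiomeric pair, giving 5 + 1 = 6 stereoisomers in total.

yes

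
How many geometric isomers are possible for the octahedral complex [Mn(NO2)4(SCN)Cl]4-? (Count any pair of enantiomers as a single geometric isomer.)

2

In an octahedral complex each vertex has one trans partner and four cis neighbours.
Systematic placement gives 2 geometric isomers: SCN and Cl mutually cis; SCN and Cl mutually trans.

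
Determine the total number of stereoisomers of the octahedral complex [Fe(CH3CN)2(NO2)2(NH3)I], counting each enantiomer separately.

8

The six octahedral sites form three mutually perpendicular trans pairs.
Systematic placement gives 6 geometric isomers: CH3CN trans, NO2 trans; CH3CN trans, NO2 cis; CH3CN cis, NO2 trans; CH3CN cis, NO2 cis (3 arrangements, 2 chiral).
Of these, 2 lack any improper symmetry element and so occur as enantiomeric pairs, giving 6 + 2 = 8 stereoisomers in total.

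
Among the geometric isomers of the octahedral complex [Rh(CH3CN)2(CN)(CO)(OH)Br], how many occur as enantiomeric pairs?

6

In an octahedral complex each vertex has one trans partner and four cis neighbours.
Systematic enumeration (placing each ligand type in turn and discarding arrangements equivalent by rotation or reflection) gives 9 geometric isomers.
Of these, 6 lack any improper symmetry element and so occur as enantiomeric pairs, giving 9 + 6 = 15 stereoisomers in total.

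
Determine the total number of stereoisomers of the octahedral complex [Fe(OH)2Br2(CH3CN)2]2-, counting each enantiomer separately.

An octahedron has six vertices in three trans pairs; every non-trans pair is cis.
Systematic placement gives 5 geometric isomers: OH trans, Br trans, CH3CN trans; OH cis, Br trans, CH3CN cis; OH trans, Br cis, CH3CN cis; OH cis, Br cis, CH3CN cis (chiral); OH cis, Br cis, CH3CN trans.
One of these lacks any improper symmetry element and so occurs as an enantiomeric pair, giving 5 + 1 = 6 stereoisomers in total.

6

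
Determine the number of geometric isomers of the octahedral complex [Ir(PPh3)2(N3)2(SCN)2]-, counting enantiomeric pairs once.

The distinct arrangements are (5 in all): PPh3 trans, N3 trans, SCN trans; PPh3 cis, N3 trans, SCN cis; PPh3 cis, N3 cis, SCN trans; PPh3 cis, N3 cis, SCN cis (chiral); PPh3 trans, N3 cis, SCN cis.

5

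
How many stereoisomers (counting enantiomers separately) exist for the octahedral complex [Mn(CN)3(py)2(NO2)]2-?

The six octahedral sites form three mutually perpendicular trans pairs.
Systematic placement gives 3 geometric isomers: CN mer, py trans; CN mer, py cis; CN fac, py cis.
Each arrangement has an internal mirror plane or centre of symmetry, so none is chiral.

3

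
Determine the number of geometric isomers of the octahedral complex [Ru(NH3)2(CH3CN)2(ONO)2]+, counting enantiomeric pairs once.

Systematic placement gives 5 geometric isomers: NH3 trans, CH3CN trans, ONO trans; NH3 cis, CH3CN trans, ONO cis; NH3 cis, CH3CN cis, ONO trans; NH3 cis, CH3CN cis, ONO cis (chiral); NH3 trans, CH3CN cis, ONO cis.

5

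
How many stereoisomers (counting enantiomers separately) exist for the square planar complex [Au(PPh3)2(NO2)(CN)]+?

A square has two trans pairs of vertices; adjacent vertices are cis.
Systematic placement gives 2 geometric isomers: PPh3 cis; PPh3 trans.
Each arrangement has an internal mirror plane or centre of symmetry, so none is chiral.

2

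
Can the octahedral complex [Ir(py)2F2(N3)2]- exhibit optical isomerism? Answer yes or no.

yes

The six octahedral sites form three mutually perpendicular trans pairs.
Systematic placement gives 5 geometric isomers: py trans, F trans, N3 trans; py cis, F trans, N3 cis; py trans, F cis, N3 cis; py cis, F cis, N3 cis (chiral); py cis, F cis, N3 trans.
One of these lacks any improper symmetry element and so occurs as an enantiomeric pair, giving 5 + 1 = 6 stereoisomers in total.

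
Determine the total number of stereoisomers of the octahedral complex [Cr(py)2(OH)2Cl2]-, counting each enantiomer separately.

The six octahedral sites form three mutually perpendicular trans pairs.
Working through the distinct placements yields 5 geometric isomers: py trans, OH trans, Cl trans; py cis, OH cis, Cl trans; py trans, OH cis, Cl cis; py cis, OH cis, Cl cis (chiral); py cis, OH trans, Cl cis.
One of these lacks any improper symmetry element and so occurs as an enantiomeric pair, giving 5 + 1 = 6 stereoisomers in total.

6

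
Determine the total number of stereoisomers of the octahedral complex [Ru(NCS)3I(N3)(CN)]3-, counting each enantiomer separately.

In an octahedral complex each vertex has one trans partner and four cis neighbours.
Systematic placement gives 4 geometric isomers: NCS mer (3 arrangements); NCS fac (chiral).
One of these lacks any improper symmetry element and so occurs as an enantiomeric pair, giving 4 + 1 = 5 stereoisomers in total.

5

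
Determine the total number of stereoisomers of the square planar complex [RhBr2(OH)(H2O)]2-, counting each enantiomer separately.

2

In a square planar complex each vertex has one trans partner and two cis neighbours.
The distinct arrangements are (2 in all): Br cis; Br trans.
Each arrangement has an internal mirror plane or centre of symmetry, so none is chiral.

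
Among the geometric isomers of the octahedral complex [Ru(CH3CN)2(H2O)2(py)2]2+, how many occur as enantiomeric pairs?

1

An octahedron has six vertices in three trans pairs; every non-trans pair is cis.
Working through the distinct placements yields 5 geometric isomers: CH3CN trans, H2O trans, py trans; CH3CN trans, H2O cis, py cis; CH3CN cis, H2O cis, py trans; CH3CN cis, H2O cis, py cis (chiral); CH3CN cis, H2O trans, py cis.
One of these lacks any improper symmetry element and so occurs as an enantiomeric pair, giving 5 + 1 = 6 stereoisomers in total.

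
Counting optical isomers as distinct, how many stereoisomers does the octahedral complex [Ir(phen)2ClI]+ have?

Each phen is bidentate and must span two cis positions.
Systematic placement gives 2 geometric isomers: Cl and I mutually trans; Cl and I mutually cis (chiral).
One of these lacks any improper symmetry element and so occurs as an enantiomeric pair, giving 2 + 1 = 3 stereoisomers in total.

3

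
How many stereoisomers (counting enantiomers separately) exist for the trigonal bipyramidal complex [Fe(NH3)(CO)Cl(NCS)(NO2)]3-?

20

Exhaustive case analysis gives 10 geometric isomers.
Of these, 10 lack any improper symmetry element and so occur as enantiomeric pairs, giving 10 + 10 = 20 stereoisomers in total.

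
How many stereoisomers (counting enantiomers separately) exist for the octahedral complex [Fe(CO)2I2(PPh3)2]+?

In an octahedral complex each vertex has one trans partner and four cis neighbours.
There are 5 geometric isomers: CO trans, I trans, PPh3 trans; CO trans, I cis, PPh3 cis; CO cis, I cis, PPh3 trans; CO cis, I cis, PPh3 cis (chiral); CO cis, I trans, PPh3 cis.
One of these lacks any improper symmetry element and so occurs as an enantiomeric pair, giving 5 + 1 = 6 stereoisomers in total.

6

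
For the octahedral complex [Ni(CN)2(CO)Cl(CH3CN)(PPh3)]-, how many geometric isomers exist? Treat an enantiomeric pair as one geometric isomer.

The six octahedral sites form three mutually perpendicular trans pairs.
Systematic enumeration (placing each ligand type in turn and discarding arrangements equivalent by rotation or reflection) gives 9 geometric isomers.

9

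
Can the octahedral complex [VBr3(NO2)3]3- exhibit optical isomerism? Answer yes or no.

An octahedron has six vertices in three trans pairs; every non-trans pair is cis.
Systematic placement gives 2 geometric isomers: Br mer; Br fac.
Each arrangement has an internal mirror plane or centre of symmetry, so none is chiral.

no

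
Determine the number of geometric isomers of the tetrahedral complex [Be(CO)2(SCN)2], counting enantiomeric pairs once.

In a tetrahedral complex all four positions are equivalent and every pair of ligands is adjacent — there is no cis/trans distinction.
Only one geometric arrangement is possible.

1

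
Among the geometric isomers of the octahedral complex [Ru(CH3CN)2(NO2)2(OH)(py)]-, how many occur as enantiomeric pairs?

The six octahedral sites form three mutually perpendicular trans pairs.
The distinct arrangements are (6 in all): CH3CN trans, NO2 trans; CH3CN trans, NO2 cis; CH3CN cis, NO2 cis (3 arrangements, 2 chiral); CH3CN cis, NO2 trans.
Of these, 2 lack any improper symmetry element and so occur as enantiomeric pairs, giving 6 + 2 = 8 stereoisomers in total.

2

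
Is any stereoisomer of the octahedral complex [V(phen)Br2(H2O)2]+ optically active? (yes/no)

yes

An octahedron has six vertices in three trans pairs; every non-trans pair is cis.
Each phen is bidentate and must span two cis positions.
There are 3 geometric isomers: Br trans, H2O cis; Br cis, H2O cis (chiral); Br cis, H2O trans.
One of these lacks any improper symmetry element and so occurs as an enantiomeric pair, giving 3 + 1 = 4 stereoisomers in total.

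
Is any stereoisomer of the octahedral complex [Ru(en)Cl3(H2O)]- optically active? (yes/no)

no

The six octahedral sites form three mutually perpendicular trans pairs.
Each en is bidentate and must span two cis positions.
Working through the distinct placements yields 2 geometric isomers: Cl mer; Cl fac.
Each arrangement has an internal mirror plane or centre of symmetry, so none is chiral.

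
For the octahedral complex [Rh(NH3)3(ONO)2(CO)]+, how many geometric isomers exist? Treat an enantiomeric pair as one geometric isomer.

The six octahedral sites form three mutually perpendicular trans pairs.
Working through the distinct placements yields 3 geometric isomers: NH3 mer, ONO trans; NH3 fac, ONO cis; NH3 mer, ONO cis.

3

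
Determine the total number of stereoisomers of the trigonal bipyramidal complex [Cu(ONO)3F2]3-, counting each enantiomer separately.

3

A trigonal bipyramid has two axial and three equatorial sites, which are chemically inequivalent.
Systematic placement gives 3 geometric isomers: F both axial; F one axial, one equatorial; F both equatorial.
Each arrangement has an internal mirror plane or centre of symmetry, so none is chiral.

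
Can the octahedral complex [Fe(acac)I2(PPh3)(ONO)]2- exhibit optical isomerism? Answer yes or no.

yes

An octahedron has six vertices in three trans pairs; every non-trans pair is cis.
Each acac is bidentate and must span two cis positions.
Systematic placement gives 4 geometric isomers: I trans; I cis (3 arrangements, 2 chiral).
Of these, 2 lack any improper symmetry element and so occur as enantiomeric pairs, giving 4 + 2 = 6 stereoisomers in total.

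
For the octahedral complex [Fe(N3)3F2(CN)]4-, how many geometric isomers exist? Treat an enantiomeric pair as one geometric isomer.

3

There are 3 geometric isomers: N3 mer, F cis; N3 mer, F trans; N3 fac, F cis.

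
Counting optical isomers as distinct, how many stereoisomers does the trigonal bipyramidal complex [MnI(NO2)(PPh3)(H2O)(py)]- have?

A trigonal bipyramid has two axial and three equatorial sites, which are chemically inequivalent.
Exhaustive case analysis gives 10 geometric isomers.
Of these, 10 lack any improper symmetry element and so occur as enantiomeric pairs, giving 10 + 10 = 20 stereoisomers in total.

20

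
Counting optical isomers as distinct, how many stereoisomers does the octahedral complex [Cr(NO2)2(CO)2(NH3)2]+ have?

Working through the distinct placements yields 5 geometric isomers: NO2 trans, CO trans, NH3 trans; NO2 cis, CO trans, NH3 cis; NO2 trans, CO cis, NH3 cis; NO2 cis, CO cis, NH3 cis (chiral); NO2 cis, CO cis, NH3 trans.
One of these lacks any improper symmetry element and so occurs as an enantiomeric pair, giving 5 + 1 = 6 stereoisomers in total.

6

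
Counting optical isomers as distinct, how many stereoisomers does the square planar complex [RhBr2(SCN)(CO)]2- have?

2

In a square planar complex each vertex has one trans partner and two cis neighbours.
The distinct arrangements are (2 in all): Br cis; Br trans.
Each arrangement has an internal mirror plane or centre of symmetry, so none is chiral.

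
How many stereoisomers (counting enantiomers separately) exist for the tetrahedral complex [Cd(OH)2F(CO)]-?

All four vertices of a tetrahedron are equivalent and mutually adjacent, so cis/trans isomerism cannot arise.
Only one geometric arrangement is possible.

1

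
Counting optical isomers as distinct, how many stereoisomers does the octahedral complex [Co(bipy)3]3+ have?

2

Each bipy is bidentate and must span two cis positions.
Only one geometric arrangement is possible; it has no improper symmetry element, so it exists as a pair of enantiomers (2 stereoisomers).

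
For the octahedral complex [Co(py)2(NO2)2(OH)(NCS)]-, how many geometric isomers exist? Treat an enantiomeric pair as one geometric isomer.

The six octahedral sites form three mutually perpendicular trans pairs.
The distinct arrangements are (6 in all): py trans, NO2 cis; py cis, NO2 cis (3 arrangements, 2 chiral); py trans, NO2 trans; py cis, NO2 trans.

6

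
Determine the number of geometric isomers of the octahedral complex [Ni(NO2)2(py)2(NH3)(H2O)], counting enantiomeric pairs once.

The distinct arrangements are (6 in all): NO2 trans, py trans; NO2 cis, py cis (3 arrangements, 2 chiral); NO2 cis, py trans; NO2 trans, py cis.

6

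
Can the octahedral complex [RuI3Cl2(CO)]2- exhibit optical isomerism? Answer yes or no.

no

There are 3 geometric isomers: I mer, Cl cis; I mer, Cl trans; I fac, Cl cis.
Each arrangement has an internal mirror plane or centre of symmetry, so none is chiral.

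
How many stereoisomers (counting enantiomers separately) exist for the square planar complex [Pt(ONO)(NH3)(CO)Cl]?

3

In a square planar complex each vertex has one trans partner and two cis neighbours.
The distinct arrangements are (3 in all): (CO/NH3 trans, Cl/ONO trans); (CO/ONO trans, Cl/NH3 trans); (CO/Cl trans, NH3/ONO trans).
Each arrangement has an internal mirror plane or centre of symmetry, so none is chiral.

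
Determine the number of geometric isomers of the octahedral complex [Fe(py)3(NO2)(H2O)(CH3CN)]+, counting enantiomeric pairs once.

In an octahedral complex each vertex has one trans partner and four cis neighbours.
There are 4 geometric isomers: py mer (3 arrangements); py fac (chiral).

4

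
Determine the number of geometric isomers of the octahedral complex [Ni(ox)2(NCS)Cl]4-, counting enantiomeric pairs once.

In an octahedral complex each vertex has one trans partner and four cis neighbours.
Each ox is bidentate and must span two cis positions.
There are 2 geometric isomers: NCS and Cl mutually trans; NCS and Cl mutually cis (chiral).

2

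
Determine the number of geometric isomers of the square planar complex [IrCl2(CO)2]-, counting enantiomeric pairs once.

2

A square has two trans pairs of vertices; adjacent vertices are cis.
There are 2 geometric isomers: Cl cis; Cl trans.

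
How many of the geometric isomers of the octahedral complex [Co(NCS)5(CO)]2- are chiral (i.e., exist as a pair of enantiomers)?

In an octahedral complex each vertex has one trans partner and four cis neighbours.
Only one geometric arrangement is possible.

0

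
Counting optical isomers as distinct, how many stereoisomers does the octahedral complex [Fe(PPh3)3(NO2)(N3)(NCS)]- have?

Systematic placement gives 4 geometric isomers: PPh3 mer (3 arrangements); PPh3 fac (chiral).
One of these lacks any improper symmetry element and so occurs as an enantiomeric pair, giving 4 + 1 = 5 stereoisomers in total.

5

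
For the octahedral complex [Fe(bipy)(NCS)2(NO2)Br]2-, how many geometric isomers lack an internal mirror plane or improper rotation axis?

2

Each bipy is bidentate and must span two cis positions.
Working through the distinct placements yields 4 geometric isomers: NCS cis (3 arrangements, 2 chiral); NCS trans.
Of these, 2 lack any improper symmetry element and so occur as enantiomeric pairs, giving 4 + 2 = 6 stereoisomers in total.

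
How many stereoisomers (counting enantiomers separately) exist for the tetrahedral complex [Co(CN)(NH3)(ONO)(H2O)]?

2

All four vertices of a tetrahedron are equivalent and mutually adjacent, so cis/trans isomerism cannot arise.
Only one geometric arrangement is possible; it has no improper symmetry element, so it exists as a pair of enantiomers (2 stereoisomers).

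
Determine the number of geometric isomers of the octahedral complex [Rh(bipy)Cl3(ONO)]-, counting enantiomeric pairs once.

2

In an octahedral complex each vertex has one trans partner and four cis neighbours.
Each bipy is bidentate and must span two cis positions.
Working through the distinct placements yields 2 geometric isomers: Cl mer; Cl fac.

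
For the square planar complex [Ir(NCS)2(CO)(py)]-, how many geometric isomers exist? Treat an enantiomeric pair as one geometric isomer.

In a square planar complex each vertex has one trans partner and two cis neighbours.
The distinct arrangements are (2 in all): NCS cis; NCS trans.

2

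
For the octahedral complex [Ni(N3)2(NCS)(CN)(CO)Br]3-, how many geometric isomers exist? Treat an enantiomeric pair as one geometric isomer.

9

The six octahedral sites form three mutually perpendicular trans pairs.
Systematic enumeration (placing each ligand type in turn and discarding arrangements equivalent by rotation or reflection) gives 9 geometric isomers.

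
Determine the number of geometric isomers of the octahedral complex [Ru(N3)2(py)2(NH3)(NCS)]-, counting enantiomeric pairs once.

An octahedron has six vertices in three trans pairs; every non-trans pair is cis.
Systematic placement gives 6 geometric isomers: N3 trans, py trans; N3 trans, py cis; N3 cis, py trans; N3 cis, py cis (3 arrangements, 2 chiral).

6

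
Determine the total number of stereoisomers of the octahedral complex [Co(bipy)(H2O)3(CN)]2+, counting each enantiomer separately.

2

The six octahedral sites form three mutually perpendicular trans pairs.
Each bipy is bidentate and must span two cis positions.
The distinct arrangements are (2 in all): H2O fac; H2O mer.
Each arrangement has an internal mirror plane or centre of symmetry, so none is chiral.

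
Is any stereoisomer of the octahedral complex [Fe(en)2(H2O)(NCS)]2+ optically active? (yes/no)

The six octahedral sites form three mutually perpendicular trans pairs.
Each en is bidentate and must span two cis positions.
There are 2 geometric isomers: H2O and NCS mutually trans; H2O and NCS mutually cis (chiral).
One of these lacks any improper symmetry element and so occurs as an enantiomeric pair, giving 2 + 1 = 3 stereoisomers in total.

yes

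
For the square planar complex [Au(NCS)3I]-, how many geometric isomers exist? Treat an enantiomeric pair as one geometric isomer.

In a square planar complex each vertex has one trans partner and two cis neighbours.
Only one geometric arrangement is possible.

1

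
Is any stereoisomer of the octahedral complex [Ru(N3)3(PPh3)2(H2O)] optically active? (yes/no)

no

There are 3 geometric isomers: N3 mer, PPh3 trans; N3 fac, PPh3 cis; N3 mer, PPh3 cis.
Each arrangement has an internal mirror plane or centre of symmetry, so none is chiral.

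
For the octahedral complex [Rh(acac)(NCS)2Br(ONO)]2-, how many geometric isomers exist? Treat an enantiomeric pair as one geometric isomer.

4

An octahedron has six vertices in three trans pairs; every non-trans pair is cis.
Each acac is bidentate and must span two cis positions.
Working through the distinct placements yields 4 geometric isomers: NCS cis (3 arrangements, 2 chiral); NCS trans.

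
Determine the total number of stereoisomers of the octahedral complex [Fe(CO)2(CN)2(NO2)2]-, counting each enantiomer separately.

In an octahedral complex each vertex has one trans partner and four cis neighbours.
Working through the distinct placements yields 5 geometric isomers: CO trans, CN trans, NO2 trans; CO cis, CN trans, NO2 cis; CO cis, CN cis, NO2 trans; CO cis, CN cis, NO2 cis (chiral); CO trans, CN cis, NO2 cis.
One of these lacks any improper symmetry element and so occurs as an enantiomeric pair, giving 5 + 1 = 6 stereoisomers in total.

6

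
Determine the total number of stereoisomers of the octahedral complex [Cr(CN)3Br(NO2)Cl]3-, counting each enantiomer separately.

In an octahedral complex each vertex has one trans partner and four cis neighbours.
Systematic placement gives 4 geometric isomers: CN mer (3 arrangements); CN fac (chiral).
One of these lacks any improper symmetry element and so occurs as an enantiomeric pair, giving 4 + 1 = 5 stereoisomers in total.

5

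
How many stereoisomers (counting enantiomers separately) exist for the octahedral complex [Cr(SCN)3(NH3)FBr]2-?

An octahedron has six vertices in three trans pairs; every non-trans pair is cis.
There are 4 geometric isomers: SCN mer (3 arrangements); SCN fac (chiral).
One of these lacks any improper symmetry element and so occurs as an enantiomeric pair, giving 4 + 1 = 5 stereoisomers in total.

5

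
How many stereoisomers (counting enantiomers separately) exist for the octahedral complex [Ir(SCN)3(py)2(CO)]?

Systematic placement gives 3 geometric isomers: SCN mer, py trans; SCN fac, py cis; SCN mer, py cis.
Each arrangement has an internal mirror plane or centre of symmetry, so none is chiral.

3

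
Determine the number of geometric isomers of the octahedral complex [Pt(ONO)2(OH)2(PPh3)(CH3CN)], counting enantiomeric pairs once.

An octahedron has six vertices in three trans pairs; every non-trans pair is cis.
Systematic placement gives 6 geometric isomers: ONO cis, OH cis (3 arrangements, 2 chiral); ONO trans, OH cis; ONO cis, OH trans; ONO trans, OH trans.

6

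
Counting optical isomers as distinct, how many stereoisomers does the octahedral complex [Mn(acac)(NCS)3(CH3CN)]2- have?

An octahedron has six vertices in three trans pairs; every non-trans pair is cis.
Each acac is bidentate and must span two cis positions.
Systematic placement gives 2 geometric isomers: NCS fac; NCS mer.
Each arrangement has an internal mirror plane or centre of symmetry, so none is chiral.

2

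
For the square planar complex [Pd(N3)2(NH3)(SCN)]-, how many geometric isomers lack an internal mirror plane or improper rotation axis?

0

In a square planar complex each vertex has one trans partner and two cis neighbours.
The distinct arrangements are (2 in all): N3 cis; N3 trans.
Each arrangement has an internal mirror plane or centre of symmetry, so none is chiral.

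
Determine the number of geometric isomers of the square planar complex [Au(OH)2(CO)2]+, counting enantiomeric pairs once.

A square has two trans pairs of vertices; adjacent vertices are cis.
Working through the distinct placements yields 2 geometric isomers: OH cis; OH trans.

2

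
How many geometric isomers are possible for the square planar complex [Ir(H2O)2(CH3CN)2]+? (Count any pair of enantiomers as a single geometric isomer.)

2

In a square planar complex each vertex has one trans partner and two cis neighbours.
Working through the distinct placements yields 2 geometric isomers: H2O cis; H2O trans.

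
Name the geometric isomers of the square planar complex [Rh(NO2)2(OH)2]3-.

A square has two trans pairs of vertices; adjacent vertices are cis.
There are 2 geometric isomers: NO2 cis; NO2 trans.

cis and trans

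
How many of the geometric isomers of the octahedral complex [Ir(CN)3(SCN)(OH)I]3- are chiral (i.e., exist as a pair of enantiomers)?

The six octahedral sites form three mutually perpendicular trans pairs.
Systematic placement gives 4 geometric isomers: CN mer (3 arrangements); CN fac (chiral).
One of these lacks any improper symmetry element and so occurs as an enantiomeric pair, giving 4 + 1 = 5 stereoisomers in total.

1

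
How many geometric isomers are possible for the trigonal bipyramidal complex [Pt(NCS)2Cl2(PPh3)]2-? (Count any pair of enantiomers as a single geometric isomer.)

Systematic enumeration (placing each ligand type in turn and discarding arrangements equivalent by rotation or reflection) gives 5 geometric isomers.

5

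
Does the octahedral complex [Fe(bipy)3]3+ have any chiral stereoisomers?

An octahedron has six vertices in three trans pairs; every non-trans pair is cis.
Each bipy is bidentate and must span two cis positions.
Only one geometric arrangement is possible; it has no improper symmetry element, so it exists as a pair of enantiomers (2 stereoisomers).

yes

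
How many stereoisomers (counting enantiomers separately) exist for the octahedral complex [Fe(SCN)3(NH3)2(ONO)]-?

3

Systematic placement gives 3 geometric isomers: SCN mer, NH3 trans; SCN mer, NH3 cis; SCN fac, NH3 cis.
Each arrangement has an internal mirror plane or centre of symmetry, so none is chiral.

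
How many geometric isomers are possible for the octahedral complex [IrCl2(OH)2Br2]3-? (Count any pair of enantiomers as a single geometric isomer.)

The distinct arrangements are (5 in all): Cl trans, OH trans, Br trans; Cl cis, OH cis, Br trans; Cl cis, OH trans, Br cis; Cl cis, OH cis, Br cis (chiral); Cl trans, OH cis, Br cis.

5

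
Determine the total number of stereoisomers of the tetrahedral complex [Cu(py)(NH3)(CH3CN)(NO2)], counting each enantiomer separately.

2

In a tetrahedral complex all four positions are equivalent and every pair of ligands is adjacent — there is no cis/trans distinction.
Only one geometric arrangement is possible; it has no improper symmetry element, so it exists as a pair of enantiomers (2 stereoisomers).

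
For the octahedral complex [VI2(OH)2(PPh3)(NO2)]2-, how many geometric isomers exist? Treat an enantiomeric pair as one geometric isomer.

Working through the distinct placements yields 6 geometric isomers: I trans, OH cis; I trans, OH trans; I cis, OH cis (3 arrangements, 2 chiral); I cis, OH trans.

6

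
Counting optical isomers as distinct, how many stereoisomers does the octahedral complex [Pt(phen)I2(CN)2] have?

4

The six octahedral sites form three mutually perpendicular trans pairs.
Each phen is bidentate and must span two cis positions.
The distinct arrangements are (3 in all): I cis, CN trans; I cis, CN cis (chiral); I trans, CN cis.
One of these lacks any improper symmetry element and so occurs as an enantiomeric pair, giving 3 + 1 = 4 stereoisomers in total.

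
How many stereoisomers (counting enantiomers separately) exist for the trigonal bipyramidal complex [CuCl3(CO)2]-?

In a trigonal bipyramid the two axial positions differ from the three equatorial ones.
There are 3 geometric isomers: CO both axial; CO one axial, one equatorial; CO both equatorial.
Each arrangement has an internal mirror plane or centre of symmetry, so none is chiral.

3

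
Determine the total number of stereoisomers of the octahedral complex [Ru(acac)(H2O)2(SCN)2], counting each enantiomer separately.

The six octahedral sites form three mutually perpendicular trans pairs.
Each acac is bidentate and must span two cis positions.
There are 3 geometric isomers: H2O trans, SCN cis; H2O cis, SCN cis (chiral); H2O cis, SCN trans.
One of these lacks any improper symmetry element and so occurs as an enantiomeric pair, giving 3 + 1 = 4 stereoisomers in total.

4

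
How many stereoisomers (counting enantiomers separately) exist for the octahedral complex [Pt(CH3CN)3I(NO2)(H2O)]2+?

5

The distinct arrangements are (4 in all): CH3CN mer (3 arrangements); CH3CN fac (chiral).
One of these lacks any improper symmetry element and so occurs as an enantiomeric pair, giving 4 + 1 = 5 stereoisomers in total.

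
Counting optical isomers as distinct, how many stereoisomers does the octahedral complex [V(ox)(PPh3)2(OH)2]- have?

An octahedron has six vertices in three trans pairs; every non-trans pair is cis.
Each ox is bidentate and must span two cis positions.
Working through the distinct placements yields 3 geometric isomers: PPh3 cis, OH trans; PPh3 cis, OH cis (chiral); PPh3 trans, OH cis.
One of these lacks any improper symmetry element and so occurs as an enantiomeric pair, giving 3 + 1 = 4 stereoisomers in total.

4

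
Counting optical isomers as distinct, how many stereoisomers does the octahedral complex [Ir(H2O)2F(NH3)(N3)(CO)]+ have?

15

Placing the ligands in turn and identifying arrangements related by rotation or reflection leaves 9 distinct geometric isomers.
Of these, 6 lack any improper symmetry element and so occur as enantiomeric pairs, giving 9 + 6 = 15 stereoisomers in total.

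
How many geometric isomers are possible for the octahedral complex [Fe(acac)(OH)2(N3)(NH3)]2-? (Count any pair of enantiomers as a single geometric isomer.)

4

Each acac is bidentate and must span two cis positions.
The distinct arrangements are (4 in all): OH cis (3 arrangements, 2 chiral); OH trans.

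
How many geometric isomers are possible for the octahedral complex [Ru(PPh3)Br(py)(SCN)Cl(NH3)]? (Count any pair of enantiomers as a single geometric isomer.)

15

Exhaustive case analysis gives 15 geometric isomers.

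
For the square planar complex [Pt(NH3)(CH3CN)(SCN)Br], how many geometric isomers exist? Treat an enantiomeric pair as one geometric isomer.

A square has two trans pairs of vertices; adjacent vertices are cis.
Working through the distinct placements yields 3 geometric isomers: (Br/NH3 trans, CH3CN/SCN trans); (Br/SCN trans, CH3CN/NH3 trans); (Br/CH3CN trans, NH3/SCN trans).

3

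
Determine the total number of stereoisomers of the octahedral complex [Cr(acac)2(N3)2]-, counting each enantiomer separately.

3

In an octahedral complex each vertex has one trans partner and four cis neighbours.
Each acac is bidentate and must span two cis positions.
Systematic placement gives 2 geometric isomers: N3 trans; N3 cis (chiral).
One of these lacks any improper symmetry element and so occurs as an enantiomeric pair, giving 2 + 1 = 3 stereoisomers in total.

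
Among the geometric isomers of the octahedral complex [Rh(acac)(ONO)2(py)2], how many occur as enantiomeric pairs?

An octahedron has six vertices in three trans pairs; every non-trans pair is cis.
Each acac is bidentate and must span two cis positions.
Working through the distinct placements yields 3 geometric isomers: ONO trans, py cis; ONO cis, py trans; ONO cis, py cis (chiral).
One of these lacks any improper symmetry element and so occurs as an enantiomeric pair, giving 3 + 1 = 4 stereoisomers in total.

1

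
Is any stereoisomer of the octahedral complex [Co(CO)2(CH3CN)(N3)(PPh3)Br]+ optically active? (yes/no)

yes

In an octahedral complex each vertex has one trans partner and four cis neighbours.
Placing the ligands in turn and identifying arrangements related by rotation or reflection leaves 9 distinct geometric isomers.
Of these, 6 lack any improper symmetry element and so occur as enantiomeric pairs, giving 9 + 6 = 15 stereoisomers in total.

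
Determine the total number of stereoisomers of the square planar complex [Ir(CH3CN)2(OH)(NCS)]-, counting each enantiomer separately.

A square has two trans pairs of vertices; adjacent vertices are cis.
The distinct arrangements are (2 in all): CH3CN cis; CH3CN trans.
Each arrangement has an internal mirror plane or centre of symmetry, so none is chiral.

2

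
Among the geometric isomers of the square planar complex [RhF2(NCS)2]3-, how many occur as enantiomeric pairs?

0

A square has two trans pairs of vertices; adjacent vertices are cis.
Working through the distinct placements yields 2 geometric isomers: F cis; F trans.
Each arrangement has an internal mirror plane or centre of symmetry, so none is chiral.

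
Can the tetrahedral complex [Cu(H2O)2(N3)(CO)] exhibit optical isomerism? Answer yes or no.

All four vertices of a tetrahedron are equivalent and mutually adjacent, so cis/trans isomerism cannot arise.
Only one geometric arrangement is possible.

no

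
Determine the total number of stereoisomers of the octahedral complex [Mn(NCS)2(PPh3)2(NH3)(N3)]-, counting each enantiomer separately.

8

Systematic placement gives 6 geometric isomers: NCS cis, PPh3 trans; NCS cis, PPh3 cis (3 arrangements, 2 chiral); NCS trans, PPh3 trans; NCS trans, PPh3 cis.
Of these, 2 lack any improper symmetry element and so occur as enantiomeric pairs, giving 6 + 2 = 8 stereoisomers in total.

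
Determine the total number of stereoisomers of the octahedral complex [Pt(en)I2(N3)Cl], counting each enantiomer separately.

6

An octahedron has six vertices in three trans pairs; every non-trans pair is cis.
Each en is bidentate and must span two cis positions.
There are 4 geometric isomers: I cis (3 arrangements, 2 chiral); I trans.
Of these, 2 lack any improper symmetry element and so occur as enantiomeric pairs, giving 4 + 2 = 6 stereoisomers in total.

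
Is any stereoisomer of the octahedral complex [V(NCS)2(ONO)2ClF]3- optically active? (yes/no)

In an octahedral complex each vertex has one trans partner and four cis neighbours.
The distinct arrangements are (6 in all): NCS trans, ONO trans; NCS cis, ONO cis (3 arrangements, 2 chiral); NCS cis, ONO trans; NCS trans, ONO cis.
Of these, 2 lack any improper symmetry element and so occur as enantiomeric pairs, giving 6 + 2 = 8 stereoisomers in total.

yes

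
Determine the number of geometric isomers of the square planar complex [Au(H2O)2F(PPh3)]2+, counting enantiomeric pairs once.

There are 2 geometric isomers: H2O cis; H2O trans.

2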